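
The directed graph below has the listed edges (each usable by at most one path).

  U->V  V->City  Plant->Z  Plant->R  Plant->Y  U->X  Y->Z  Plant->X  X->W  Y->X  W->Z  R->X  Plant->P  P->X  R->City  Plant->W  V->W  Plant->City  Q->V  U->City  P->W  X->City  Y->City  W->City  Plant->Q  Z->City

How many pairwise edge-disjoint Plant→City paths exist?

Assign every edge capacity 1; by Menger, the answer equals the max flow.
Path Plant→City (+1); total 1.
Path Plant→R→City (+1); total 2.
Path Plant→W→City (+1); total 3.
Path Plant→X→City (+1); total 4.
Path Plant→Y→City (+1); total 5.
Path Plant→Z→City (+1); total 6.
Path Plant→Q→V→City (+1); total 7.
No residual Plant→City path; max flow = 7.
Certifying cut of size 7: {Plant→City, Plant→Q, Plant→R, Plant→Y, W→City, X→City, Z→City}.

7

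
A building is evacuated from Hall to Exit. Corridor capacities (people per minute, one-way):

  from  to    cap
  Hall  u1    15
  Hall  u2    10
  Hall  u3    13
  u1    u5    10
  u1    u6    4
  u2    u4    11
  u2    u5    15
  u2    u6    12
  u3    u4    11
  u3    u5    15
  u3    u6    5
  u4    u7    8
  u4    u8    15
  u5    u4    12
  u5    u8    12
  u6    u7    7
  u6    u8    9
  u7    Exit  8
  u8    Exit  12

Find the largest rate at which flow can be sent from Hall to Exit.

20

Augment Hall→u1→u5→u8→Exit: bottleneck 10, flow now 10.
Augment Hall→u1→u6→u7→Exit: bottleneck 4, flow now 14.
Augment Hall→u2→u4→u7→Exit: bottleneck 4, flow now 18.
Augment Hall→u2→u4→u8→Exit: bottleneck 2, flow now 20.
No augmenting path remains; maximum flow = 20.
In the residual graph, reachable from Hall: {Hall, u1, u2, u3, u4, u5, u6, u7, u8}.
Min-cut edges: u7→Exit (8), u8→Exit (12); capacity 8 + 12 = 20.
This cut is saturated, so no flow can exceed 20.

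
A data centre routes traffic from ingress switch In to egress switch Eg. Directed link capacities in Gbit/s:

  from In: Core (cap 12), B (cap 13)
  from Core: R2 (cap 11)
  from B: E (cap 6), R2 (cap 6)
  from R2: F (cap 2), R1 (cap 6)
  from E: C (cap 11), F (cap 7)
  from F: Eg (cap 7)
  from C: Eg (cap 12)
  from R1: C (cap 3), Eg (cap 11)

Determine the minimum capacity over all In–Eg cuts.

14

Augment In→Core→R2→F→Eg: bottleneck 2, flow now 2.
Augment In→Core→R2→R1→Eg: bottleneck 6, flow now 8.
Augment In→B→E→F→Eg: bottleneck 5, flow now 13.
Augment In→B→E→C→Eg: bottleneck 1, flow now 14.
No augmenting path remains; maximum flow = 14.
By max-flow min-cut, the minimum cut capacity equals the max flow.
In the residual graph, reachable from In: {In, Core, B, R2}.
Min-cut edges: B→E (6), R2→F (2), R2→R1 (6); capacity 6 + 2 + 6 = 14.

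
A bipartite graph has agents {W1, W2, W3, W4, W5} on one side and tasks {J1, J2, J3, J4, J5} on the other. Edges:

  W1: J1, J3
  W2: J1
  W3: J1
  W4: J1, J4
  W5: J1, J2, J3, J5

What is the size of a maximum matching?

Unit-capacity flow: source→left, listed edges, right→sink; max matching = max flow.
Augmenting path W1→J1 (+1); matched 1.
Augmenting path W4→J4 (+1); matched 2.
Augmenting path W5→J2 (+1); matched 3.
Augmenting path W2→J1→W1→J3 (+1); matched 4.
No augmenting path remains; maximum matching = 4.
König certificate: {W1, W4, W5, J1} is a vertex cover of size 4 (every listed pair touches it), so no matching can be larger.

4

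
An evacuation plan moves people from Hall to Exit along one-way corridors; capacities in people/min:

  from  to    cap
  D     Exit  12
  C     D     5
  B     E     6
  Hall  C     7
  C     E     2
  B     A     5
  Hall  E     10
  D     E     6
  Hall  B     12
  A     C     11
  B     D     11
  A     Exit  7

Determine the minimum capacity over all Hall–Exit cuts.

Augment Hall→B→A→Exit: bottleneck 5, flow now 5.
Augment Hall→B→D→Exit: bottleneck 7, flow now 12.
Augment Hall→C→D→Exit: bottleneck 5, flow now 17.
No augmenting path remains; maximum flow = 17.
By max-flow min-cut, the minimum cut capacity equals the max flow.
In the residual graph, reachable from Hall: {Hall, C, E}.
Min-cut edges: Hall→B (12), C→D (5); capacity 12 + 5 = 17.

17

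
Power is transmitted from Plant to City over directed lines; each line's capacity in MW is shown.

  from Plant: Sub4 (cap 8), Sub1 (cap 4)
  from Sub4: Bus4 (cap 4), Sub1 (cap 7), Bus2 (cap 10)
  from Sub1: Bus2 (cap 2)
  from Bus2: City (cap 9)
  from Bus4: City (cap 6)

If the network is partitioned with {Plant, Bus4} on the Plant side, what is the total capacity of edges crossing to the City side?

18

Edges leaving {Plant, Bus4}: Plant→Sub4 (8), Plant→Sub1 (4), Bus4→City (6).
Cut capacity = 8 + 4 + 6 = 18.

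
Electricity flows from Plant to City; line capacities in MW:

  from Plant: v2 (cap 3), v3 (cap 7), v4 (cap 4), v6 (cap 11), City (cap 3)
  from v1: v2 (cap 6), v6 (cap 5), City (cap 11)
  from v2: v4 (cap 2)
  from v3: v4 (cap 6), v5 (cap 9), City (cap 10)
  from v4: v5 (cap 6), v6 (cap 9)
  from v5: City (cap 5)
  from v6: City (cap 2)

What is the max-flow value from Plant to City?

Augment Plant→City: bottleneck 3, flow now 3.
Augment Plant→v3→City: bottleneck 7, flow now 10.
Augment Plant→v6→City: bottleneck 2, flow now 12.
Augment Plant→v4→v5→City: bottleneck 4, flow now 16.
Augment Plant→v2→v4→v5→City: bottleneck 1, flow now 17.
No augmenting path remains; maximum flow = 17.
In the residual graph, reachable from Plant: {Plant, v2, v4, v5, v6}.
Min-cut edges: Plant→v3 (7), Plant→City (3), v5→City (5), v6→City (2); capacity 7 + 3 + 5 + 2 = 17.
This cut is saturated, so no flow can exceed 17.

17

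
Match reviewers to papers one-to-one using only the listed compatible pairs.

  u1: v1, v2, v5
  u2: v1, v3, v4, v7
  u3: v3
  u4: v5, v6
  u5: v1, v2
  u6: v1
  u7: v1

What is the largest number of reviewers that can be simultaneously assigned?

6

Unit-capacity flow: source→left, listed edges, right→sink; max matching = max flow.
Augmenting path u1→v1 (+1); matched 1.
Augmenting path u2→v3 (+1); matched 2.
Augmenting path u4→v5 (+1); matched 3.
Augmenting path u5→v2 (+1); matched 4.
Augmenting path u3→v3→u2→v4 (+1); matched 5.
Augmenting path u6→v1→u1→v5→u4→v6 (+1); matched 6.
No augmenting path remains; maximum matching = 6.
König certificate: {u1, u2, u3, u4, u5, v1} is a vertex cover of size 6 (every listed pair touches it), so no matching can be larger.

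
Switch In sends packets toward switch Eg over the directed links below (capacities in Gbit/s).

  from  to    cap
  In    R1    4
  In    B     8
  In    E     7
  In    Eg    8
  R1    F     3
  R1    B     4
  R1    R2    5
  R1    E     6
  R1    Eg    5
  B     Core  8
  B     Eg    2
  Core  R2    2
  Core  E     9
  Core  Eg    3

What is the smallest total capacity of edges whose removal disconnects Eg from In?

17

Augment In→Eg: bottleneck 8, flow now 8.
Augment In→R1→Eg: bottleneck 4, flow now 12.
Augment In→B→Eg: bottleneck 2, flow now 14.
Augment In→B→Core→Eg: bottleneck 3, flow now 17.
No augmenting path remains; maximum flow = 17.
By max-flow min-cut, the minimum cut capacity equals the max flow.
In the residual graph, reachable from In: {In, B, Core, R2, E}.
Min-cut edges: In→R1 (4), In→Eg (8), B→Eg (2), Core→Eg (3); capacity 4 + 8 + 2 + 3 = 17.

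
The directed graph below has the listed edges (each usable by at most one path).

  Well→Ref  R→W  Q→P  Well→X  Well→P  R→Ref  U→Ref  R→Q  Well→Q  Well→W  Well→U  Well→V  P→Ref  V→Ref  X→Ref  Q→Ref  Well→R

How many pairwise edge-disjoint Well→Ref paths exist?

Assign every edge capacity 1; by Menger, the answer equals the max flow.
Path Well→Ref (+1); total 1.
Path Well→P→Ref (+1); total 2.
Path Well→Q→Ref (+1); total 3.
Path Well→R→Ref (+1); total 4.
Path Well→U→Ref (+1); total 5.
Path Well→V→Ref (+1); total 6.
Path Well→X→Ref (+1); total 7.
No residual Well→Ref path; max flow = 7.
Certifying cut of size 7: {Well→P, Well→Q, Well→R, Well→Ref, Well→U, Well→V, Well→X}.

7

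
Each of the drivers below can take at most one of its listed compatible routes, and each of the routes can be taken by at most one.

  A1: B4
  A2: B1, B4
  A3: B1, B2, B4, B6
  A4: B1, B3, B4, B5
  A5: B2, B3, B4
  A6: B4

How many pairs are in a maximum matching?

5

Unit-capacity flow: source→left, listed edges, right→sink; max matching = max flow.
Augmenting path A1→B4 (+1); matched 1.
Augmenting path A2→B1 (+1); matched 2.
Augmenting path A3→B2 (+1); matched 3.
Augmenting path A4→B3 (+1); matched 4.
Augmenting path A5→B2→A3→B6 (+1); matched 5.
No augmenting path remains; maximum matching = 5.
König certificate: {A2, A3, A4, A5, B4} is a vertex cover of size 5 (every listed pair touches it), so no matching can be larger.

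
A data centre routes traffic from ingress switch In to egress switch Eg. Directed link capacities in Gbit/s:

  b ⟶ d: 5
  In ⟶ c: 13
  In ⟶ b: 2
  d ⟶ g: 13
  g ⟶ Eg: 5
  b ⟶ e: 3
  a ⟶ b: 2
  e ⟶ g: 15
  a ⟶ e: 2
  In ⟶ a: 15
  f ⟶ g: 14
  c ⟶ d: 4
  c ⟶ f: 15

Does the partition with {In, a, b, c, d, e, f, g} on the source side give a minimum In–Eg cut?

Yes — it is a minimum cut (capacity 5).

Given cut capacity: 5 = 5.
Augment In→a→e→g→Eg: bottleneck 2, flow now 2.
Augment In→b→d→g→Eg: bottleneck 2, flow now 4.
Augment In→c→d→g→Eg: bottleneck 1, flow now 5.
No augmenting path remains; maximum flow = 5.
Cut capacity 5 equals the max flow, so it is a minimum cut.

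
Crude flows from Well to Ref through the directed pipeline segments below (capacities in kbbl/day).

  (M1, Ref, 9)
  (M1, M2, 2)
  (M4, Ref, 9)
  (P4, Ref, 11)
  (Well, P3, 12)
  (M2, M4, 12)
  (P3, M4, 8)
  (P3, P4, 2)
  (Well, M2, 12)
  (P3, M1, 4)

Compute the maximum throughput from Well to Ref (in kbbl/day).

15

Augment Well→M2→M4→Ref: bottleneck 9, flow now 9.
Augment Well→P3→P4→Ref: bottleneck 2, flow now 11.
Augment Well→P3→M1→Ref: bottleneck 4, flow now 15.
No augmenting path remains; maximum flow = 15.
In the residual graph, reachable from Well: {Well, M2, P3, M4}.
Min-cut edges: P3→P4 (2), P3→M1 (4), M4→Ref (9); capacity 2 + 4 + 9 = 15.
This cut is saturated, so no flow can exceed 15.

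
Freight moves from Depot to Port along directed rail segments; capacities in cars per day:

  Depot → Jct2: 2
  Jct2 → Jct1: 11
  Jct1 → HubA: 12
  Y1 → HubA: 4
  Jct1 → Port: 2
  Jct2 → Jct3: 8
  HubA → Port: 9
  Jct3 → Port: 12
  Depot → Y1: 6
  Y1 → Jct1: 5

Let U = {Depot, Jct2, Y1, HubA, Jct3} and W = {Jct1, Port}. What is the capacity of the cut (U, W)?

37

Edges leaving {Depot, Jct2, Y1, HubA, Jct3}: Jct2→Jct1 (11), Y1→Jct1 (5), HubA→Port (9), Jct3→Port (12).
Cut capacity = 11 + 5 + 9 + 12 = 37.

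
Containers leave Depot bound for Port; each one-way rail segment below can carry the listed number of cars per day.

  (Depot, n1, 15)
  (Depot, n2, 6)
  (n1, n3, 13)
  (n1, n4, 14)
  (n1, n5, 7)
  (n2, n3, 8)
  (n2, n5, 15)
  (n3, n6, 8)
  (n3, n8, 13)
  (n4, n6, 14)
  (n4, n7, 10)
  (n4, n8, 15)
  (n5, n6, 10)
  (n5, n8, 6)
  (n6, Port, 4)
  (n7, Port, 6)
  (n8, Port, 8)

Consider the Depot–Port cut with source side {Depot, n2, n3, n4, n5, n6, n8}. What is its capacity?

37

Edges leaving {Depot, n2, n3, n4, n5, n6, n8}: Depot→n1 (15), n4→n7 (10), n6→Port (4), n8→Port (8).
Cut capacity = 15 + 10 + 4 + 8 = 37.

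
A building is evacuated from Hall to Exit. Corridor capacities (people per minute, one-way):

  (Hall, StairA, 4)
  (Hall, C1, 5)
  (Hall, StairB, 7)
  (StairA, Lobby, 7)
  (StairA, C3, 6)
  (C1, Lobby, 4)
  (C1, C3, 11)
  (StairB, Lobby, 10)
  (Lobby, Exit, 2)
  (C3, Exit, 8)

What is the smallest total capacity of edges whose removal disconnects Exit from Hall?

10

Augment Hall→StairA→Lobby→Exit: bottleneck 2, flow now 2.
Augment Hall→StairA→C3→Exit: bottleneck 2, flow now 4.
Augment Hall→C1→C3→Exit: bottleneck 5, flow now 9.
Augment Hall→StairB→Lobby→StairA→C3→Exit: bottleneck 1, flow now 10. (uses reverse residual edge)
No augmenting path remains; maximum flow = 10.
By max-flow min-cut, the minimum cut capacity equals the max flow.
In the residual graph, reachable from Hall: {Hall, StairA, C1, StairB, Lobby, C3}.
Min-cut edges: Lobby→Exit (2), C3→Exit (8); capacity 2 + 8 = 10.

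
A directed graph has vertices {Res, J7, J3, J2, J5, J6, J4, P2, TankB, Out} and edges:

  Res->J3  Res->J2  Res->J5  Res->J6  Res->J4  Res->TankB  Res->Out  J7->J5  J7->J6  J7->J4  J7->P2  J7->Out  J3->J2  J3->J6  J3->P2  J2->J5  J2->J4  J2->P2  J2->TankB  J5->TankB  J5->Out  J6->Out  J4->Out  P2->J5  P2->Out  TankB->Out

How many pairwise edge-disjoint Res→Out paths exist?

6

Assign every edge capacity 1; by Menger, the answer equals the max flow.
Path Res→Out (+1); total 1.
Path Res→J5→Out (+1); total 2.
Path Res→J6→Out (+1); total 3.
Path Res→J4→Out (+1); total 4.
Path Res→TankB→Out (+1); total 5.
Path Res→J3→P2→Out (+1); total 6.
No residual Res→Out path; max flow = 6.
Certifying cut of size 6: {J4→Out, J5→Out, J6→Out, P2→Out, Res→Out, TankB→Out}.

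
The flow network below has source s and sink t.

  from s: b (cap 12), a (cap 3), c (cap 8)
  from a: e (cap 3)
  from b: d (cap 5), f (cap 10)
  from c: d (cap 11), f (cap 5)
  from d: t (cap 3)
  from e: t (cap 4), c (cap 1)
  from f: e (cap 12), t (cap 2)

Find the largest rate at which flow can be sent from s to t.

Augment s→a→e→t: bottleneck 3, flow now 3.
Augment s→b→d→t: bottleneck 3, flow now 6.
Augment s→b→f→t: bottleneck 2, flow now 8.
Augment s→b→f→e→t: bottleneck 1, flow now 9.
No augmenting path remains; maximum flow = 9.
In the residual graph, reachable from s: {s, a, b, c, d, e, f}.
Min-cut edges: d→t (3), e→t (4), f→t (2); capacity 3 + 4 + 2 = 9.
This cut is saturated, so no flow can exceed 9.

9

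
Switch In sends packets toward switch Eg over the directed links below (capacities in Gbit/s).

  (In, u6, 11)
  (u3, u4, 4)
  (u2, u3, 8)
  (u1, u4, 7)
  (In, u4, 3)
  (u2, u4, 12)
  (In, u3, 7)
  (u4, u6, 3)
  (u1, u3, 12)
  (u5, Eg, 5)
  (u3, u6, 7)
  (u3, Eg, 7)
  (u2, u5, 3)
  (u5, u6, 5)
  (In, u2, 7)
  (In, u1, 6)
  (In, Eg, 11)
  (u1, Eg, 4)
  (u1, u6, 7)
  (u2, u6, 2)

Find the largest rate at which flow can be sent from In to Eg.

25

Augment In→Eg: bottleneck 11, flow now 11.
Augment In→u1→Eg: bottleneck 4, flow now 15.
Augment In→u3→Eg: bottleneck 7, flow now 22.
Augment In→u2→u5→Eg: bottleneck 3, flow now 25.
No augmenting path remains; maximum flow = 25.
In the residual graph, reachable from In: {In, u1, u2, u3, u4, u6}.
Min-cut edges: In→Eg (11), u1→Eg (4), u2→u5 (3), u3→Eg (7); capacity 11 + 4 + 3 + 7 = 25.
This cut is saturated, so no flow can exceed 25.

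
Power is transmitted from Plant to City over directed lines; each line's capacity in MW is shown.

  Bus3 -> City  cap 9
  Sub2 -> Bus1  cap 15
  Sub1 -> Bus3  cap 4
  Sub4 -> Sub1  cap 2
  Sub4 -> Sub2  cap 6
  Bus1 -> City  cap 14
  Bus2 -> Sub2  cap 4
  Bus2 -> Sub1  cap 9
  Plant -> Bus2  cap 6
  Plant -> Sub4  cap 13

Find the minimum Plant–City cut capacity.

Augment Plant→Bus2→Sub1→Bus3→City: bottleneck 4, flow now 4.
Augment Plant→Bus2→Sub2→Bus1→City: bottleneck 2, flow now 6.
Augment Plant→Sub4→Sub2→Bus1→City: bottleneck 6, flow now 12.
Augment Plant→Sub4→Sub1→Bus2→Sub2→Bus1→City: bottleneck 2, flow now 14. (uses reverse residual edge)
No augmenting path remains; maximum flow = 14.
By max-flow min-cut, the minimum cut capacity equals the max flow.
In the residual graph, reachable from Plant: {Plant, Sub4}.
Min-cut edges: Plant→Bus2 (6), Sub4→Sub1 (2), Sub4→Sub2 (6); capacity 6 + 2 + 6 = 14.

14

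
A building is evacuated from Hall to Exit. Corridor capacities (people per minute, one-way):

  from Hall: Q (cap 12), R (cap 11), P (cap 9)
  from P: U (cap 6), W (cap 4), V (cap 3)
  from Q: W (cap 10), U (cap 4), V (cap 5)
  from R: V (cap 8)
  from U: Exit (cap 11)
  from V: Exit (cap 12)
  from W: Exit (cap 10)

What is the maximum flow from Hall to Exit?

29

Augment Hall→P→U→Exit: bottleneck 6, flow now 6.
Augment Hall→P→V→Exit: bottleneck 3, flow now 9.
Augment Hall→Q→U→Exit: bottleneck 4, flow now 13.
Augment Hall→Q→V→Exit: bottleneck 5, flow now 18.
Augment Hall→Q→W→Exit: bottleneck 3, flow now 21.
Augment Hall→R→V→Exit: bottleneck 4, flow now 25.
Augment Hall→R→V→P→W→Exit: bottleneck 3, flow now 28. (uses reverse residual edge)
Augment Hall→R→V→Q→W→Exit: bottleneck 1, flow now 29. (uses reverse residual edge)
No augmenting path remains; maximum flow = 29.
In the residual graph, reachable from Hall: {Hall, R}.
Min-cut edges: Hall→P (9), Hall→Q (12), R→V (8); capacity 9 + 12 + 8 = 29.
This cut is saturated, so no flow can exceed 29.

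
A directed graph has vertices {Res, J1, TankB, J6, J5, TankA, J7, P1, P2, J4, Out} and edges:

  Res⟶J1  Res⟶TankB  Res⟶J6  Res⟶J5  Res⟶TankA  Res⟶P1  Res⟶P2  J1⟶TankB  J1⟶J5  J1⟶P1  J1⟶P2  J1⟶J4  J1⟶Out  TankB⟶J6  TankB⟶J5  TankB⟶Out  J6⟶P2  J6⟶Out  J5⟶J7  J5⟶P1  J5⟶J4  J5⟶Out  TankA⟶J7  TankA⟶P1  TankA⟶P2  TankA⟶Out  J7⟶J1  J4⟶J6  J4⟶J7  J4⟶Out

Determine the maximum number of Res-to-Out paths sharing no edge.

Assign every edge capacity 1; by Menger, the answer equals the max flow.
Path Res→J1→Out (+1); total 1.
Path Res→TankB→Out (+1); total 2.
Path Res→J6→Out (+1); total 3.
Path Res→J5→Out (+1); total 4.
Path Res→TankA→Out (+1); total 5.
No residual Res→Out path; max flow = 5.
Certifying cut of size 5: {Res→J1, Res→J5, Res→J6, Res→TankA, Res→TankB}.

5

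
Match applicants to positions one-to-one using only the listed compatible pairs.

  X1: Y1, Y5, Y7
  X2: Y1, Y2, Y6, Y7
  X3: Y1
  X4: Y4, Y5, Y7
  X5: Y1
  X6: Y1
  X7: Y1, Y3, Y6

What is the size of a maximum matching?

Unit-capacity flow: source→left, listed edges, right→sink; max matching = max flow.
Augmenting path X1→Y1 (+1); matched 1.
Augmenting path X2→Y2 (+1); matched 2.
Augmenting path X4→Y4 (+1); matched 3.
Augmenting path X7→Y3 (+1); matched 4.
Augmenting path X3→Y1→X1→Y5 (+1); matched 5.
No augmenting path remains; maximum matching = 5.
König certificate: {X1, X2, X4, X7, Y1} is a vertex cover of size 5 (every listed pair touches it), so no matching can be larger.

5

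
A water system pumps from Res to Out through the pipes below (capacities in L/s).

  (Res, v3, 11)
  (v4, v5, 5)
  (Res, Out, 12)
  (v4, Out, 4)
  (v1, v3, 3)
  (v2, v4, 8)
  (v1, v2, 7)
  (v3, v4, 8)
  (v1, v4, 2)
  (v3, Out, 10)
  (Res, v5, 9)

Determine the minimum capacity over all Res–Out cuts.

23

Augment Res→Out: bottleneck 12, flow now 12.
Augment Res→v3→Out: bottleneck 10, flow now 22.
Augment Res→v3→v4→Out: bottleneck 1, flow now 23.
No augmenting path remains; maximum flow = 23.
By max-flow min-cut, the minimum cut capacity equals the max flow.
In the residual graph, reachable from Res: {Res, v5}.
Min-cut edges: Res→v3 (11), Res→Out (12); capacity 11 + 12 = 23.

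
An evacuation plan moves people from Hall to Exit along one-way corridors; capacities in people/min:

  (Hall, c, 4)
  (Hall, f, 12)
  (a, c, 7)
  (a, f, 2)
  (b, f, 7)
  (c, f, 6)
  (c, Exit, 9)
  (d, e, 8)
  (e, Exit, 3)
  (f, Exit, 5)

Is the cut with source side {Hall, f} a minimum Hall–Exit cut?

Yes — it is a minimum cut (capacity 9).

Given cut capacity: 4 + 5 = 9.
Augment Hall→c→Exit: bottleneck 4, flow now 4.
Augment Hall→f→Exit: bottleneck 5, flow now 9.
No augmenting path remains; maximum flow = 9.
Cut capacity 9 equals the max flow, so it is a minimum cut.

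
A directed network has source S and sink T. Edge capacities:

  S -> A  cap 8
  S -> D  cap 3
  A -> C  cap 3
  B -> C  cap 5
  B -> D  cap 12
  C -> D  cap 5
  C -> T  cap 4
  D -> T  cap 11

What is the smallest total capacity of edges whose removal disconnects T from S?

6

Augment S→D→T: bottleneck 3, flow now 3.
Augment S→A→C→T: bottleneck 3, flow now 6.
No augmenting path remains; maximum flow = 6.
By max-flow min-cut, the minimum cut capacity equals the max flow.
In the residual graph, reachable from S: {S, A}.
Min-cut edges: S→D (3), A→C (3); capacity 3 + 3 = 6.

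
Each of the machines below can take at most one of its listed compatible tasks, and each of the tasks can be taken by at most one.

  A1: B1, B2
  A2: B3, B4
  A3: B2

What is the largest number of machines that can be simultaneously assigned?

3

Unit-capacity flow: source→left, listed edges, right→sink; max matching = max flow.
Augmenting path A1→B1 (+1); matched 1.
Augmenting path A2→B3 (+1); matched 2.
Augmenting path A3→B2 (+1); matched 3.
No augmenting path remains; maximum matching = 3.
König certificate: {A1, A2, A3} is a vertex cover of size 3 (every listed pair touches it), so no matching can be larger.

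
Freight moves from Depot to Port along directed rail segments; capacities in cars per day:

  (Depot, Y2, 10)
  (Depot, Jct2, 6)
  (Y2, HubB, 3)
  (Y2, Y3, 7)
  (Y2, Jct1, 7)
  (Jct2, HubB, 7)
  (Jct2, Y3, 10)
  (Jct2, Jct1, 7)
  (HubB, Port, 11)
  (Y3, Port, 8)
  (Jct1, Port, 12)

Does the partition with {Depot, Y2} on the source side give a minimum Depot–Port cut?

Given cut capacity: 6 + 3 + 7 + 7 = 23.
Augment Depot→Y2→HubB→Port: bottleneck 3, flow now 3.
Augment Depot→Y2→Y3→Port: bottleneck 7, flow now 10.
Augment Depot→Jct2→HubB→Port: bottleneck 6, flow now 16.
No augmenting path remains; maximum flow = 16.
In the residual graph, reachable from Depot: {Depot}.
Min-cut edges: Depot→Y2 (10), Depot→Jct2 (6); capacity 10 + 6 = 16.
Cut capacity 23 exceeds the max flow 16, so it is not minimum.

No — its capacity is 23, but the minimum cut has capacity 16.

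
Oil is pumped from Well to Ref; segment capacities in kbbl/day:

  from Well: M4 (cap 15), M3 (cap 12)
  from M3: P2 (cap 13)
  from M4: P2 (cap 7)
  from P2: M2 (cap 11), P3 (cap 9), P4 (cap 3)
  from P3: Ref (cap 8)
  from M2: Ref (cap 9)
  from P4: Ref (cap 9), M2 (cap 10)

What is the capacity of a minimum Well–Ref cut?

19

Augment Well→M3→P2→P3→Ref: bottleneck 8, flow now 8.
Augment Well→M3→P2→M2→Ref: bottleneck 4, flow now 12.
Augment Well→M4→P2→M2→Ref: bottleneck 5, flow now 17.
Augment Well→M4→P2→P4→Ref: bottleneck 2, flow now 19.
No augmenting path remains; maximum flow = 19.
By max-flow min-cut, the minimum cut capacity equals the max flow.
In the residual graph, reachable from Well: {Well, M4}.
Min-cut edges: Well→M3 (12), M4→P2 (7); capacity 12 + 7 = 19.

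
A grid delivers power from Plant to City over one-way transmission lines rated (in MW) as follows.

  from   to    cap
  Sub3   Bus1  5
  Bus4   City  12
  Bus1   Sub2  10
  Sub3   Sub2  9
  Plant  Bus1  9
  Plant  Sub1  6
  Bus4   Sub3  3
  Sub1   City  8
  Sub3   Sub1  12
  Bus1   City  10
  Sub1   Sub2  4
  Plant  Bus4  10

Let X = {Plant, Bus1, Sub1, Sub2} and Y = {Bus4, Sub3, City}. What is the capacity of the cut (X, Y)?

28

Edges leaving {Plant, Bus1, Sub1, Sub2}: Plant→Bus4 (10), Bus1→City (10), Sub1→City (8).
Cut capacity = 10 + 10 + 8 = 28.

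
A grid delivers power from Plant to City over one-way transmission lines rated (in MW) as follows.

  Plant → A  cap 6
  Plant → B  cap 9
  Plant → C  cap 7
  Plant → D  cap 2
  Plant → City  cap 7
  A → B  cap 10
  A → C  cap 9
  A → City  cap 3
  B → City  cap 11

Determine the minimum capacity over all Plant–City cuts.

Augment Plant→City: bottleneck 7, flow now 7.
Augment Plant→A→City: bottleneck 3, flow now 10.
Augment Plant→B→City: bottleneck 9, flow now 19.
Augment Plant→A→B→City: bottleneck 2, flow now 21.
No augmenting path remains; maximum flow = 21.
By max-flow min-cut, the minimum cut capacity equals the max flow.
In the residual graph, reachable from Plant: {Plant, A, B, C, D}.
Min-cut edges: Plant→City (7), A→City (3), B→City (11); capacity 7 + 3 + 11 = 21.

21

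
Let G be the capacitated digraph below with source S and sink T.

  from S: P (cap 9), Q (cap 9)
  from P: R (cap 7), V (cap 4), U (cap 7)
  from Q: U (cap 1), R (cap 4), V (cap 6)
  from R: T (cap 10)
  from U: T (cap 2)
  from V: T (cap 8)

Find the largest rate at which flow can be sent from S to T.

Augment S→P→R→T: bottleneck 7, flow now 7.
Augment S→P→U→T: bottleneck 2, flow now 9.
Augment S→Q→R→T: bottleneck 3, flow now 12.
Augment S→Q→V→T: bottleneck 6, flow now 18.
No augmenting path remains; maximum flow = 18.
In the residual graph, reachable from S: {S}.
Min-cut edges: S→P (9), S→Q (9); capacity 9 + 9 = 18.
This cut is saturated, so no flow can exceed 18.

18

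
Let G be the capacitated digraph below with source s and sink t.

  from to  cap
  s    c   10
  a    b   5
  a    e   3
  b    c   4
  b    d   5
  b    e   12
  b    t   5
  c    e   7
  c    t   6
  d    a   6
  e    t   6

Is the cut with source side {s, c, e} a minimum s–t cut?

No — its capacity is 12, but the minimum cut has capacity 10.

Given cut capacity: 6 + 6 = 12.
Augment s→c→t: bottleneck 6, flow now 6.
Augment s→c→e→t: bottleneck 4, flow now 10.
No augmenting path remains; maximum flow = 10.
In the residual graph, reachable from s: {s}.
Min-cut edges: s→c (10); capacity 10 = 10.
Cut capacity 12 exceeds the max flow 10, so it is not minimum.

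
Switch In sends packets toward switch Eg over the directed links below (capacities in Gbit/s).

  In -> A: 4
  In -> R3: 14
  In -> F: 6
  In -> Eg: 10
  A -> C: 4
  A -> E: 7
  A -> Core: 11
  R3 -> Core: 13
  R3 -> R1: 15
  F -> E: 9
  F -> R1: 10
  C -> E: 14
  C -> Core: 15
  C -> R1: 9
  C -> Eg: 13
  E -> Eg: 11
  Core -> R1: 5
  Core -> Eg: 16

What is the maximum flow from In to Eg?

33

Augment In→Eg: bottleneck 10, flow now 10.
Augment In→A→C→Eg: bottleneck 4, flow now 14.
Augment In→R3→Core→Eg: bottleneck 13, flow now 27.
Augment In→F→E→Eg: bottleneck 6, flow now 33.
No augmenting path remains; maximum flow = 33.
In the residual graph, reachable from In: {In, R3, R1}.
Min-cut edges: In→A (4), In→F (6), In→Eg (10), R3→Core (13); capacity 4 + 6 + 10 + 13 = 33.
This cut is saturated, so no flow can exceed 33.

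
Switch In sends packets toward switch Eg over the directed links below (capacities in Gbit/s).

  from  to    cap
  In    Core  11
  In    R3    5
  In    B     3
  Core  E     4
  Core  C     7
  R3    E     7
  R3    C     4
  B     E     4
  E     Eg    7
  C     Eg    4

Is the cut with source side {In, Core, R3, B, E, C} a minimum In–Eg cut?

Yes — it is a minimum cut (capacity 11).

Given cut capacity: 7 + 4 = 11.
Augment In→Core→E→Eg: bottleneck 4, flow now 4.
Augment In→Core→C→Eg: bottleneck 4, flow now 8.
Augment In→R3→E→Eg: bottleneck 3, flow now 11.
No augmenting path remains; maximum flow = 11.
Cut capacity 11 equals the max flow, so it is a minimum cut.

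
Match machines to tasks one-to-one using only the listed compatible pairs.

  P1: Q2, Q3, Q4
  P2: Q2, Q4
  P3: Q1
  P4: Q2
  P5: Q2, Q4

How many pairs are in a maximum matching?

Unit-capacity flow: source→left, listed edges, right→sink; max matching = max flow.
Augmenting path P1→Q2 (+1); matched 1.
Augmenting path P2→Q4 (+1); matched 2.
Augmenting path P3→Q1 (+1); matched 3.
Augmenting path P4→Q2→P1→Q3 (+1); matched 4.
No augmenting path remains; maximum matching = 4.
König certificate: {P1, P3, Q2, Q4} is a vertex cover of size 4 (every listed pair touches it), so no matching can be larger.

4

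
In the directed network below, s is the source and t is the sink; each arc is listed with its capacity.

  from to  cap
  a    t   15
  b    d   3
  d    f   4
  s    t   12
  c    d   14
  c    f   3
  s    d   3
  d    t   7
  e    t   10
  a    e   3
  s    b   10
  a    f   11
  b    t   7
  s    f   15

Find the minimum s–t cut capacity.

Augment s→t: bottleneck 12, flow now 12.
Augment s→b→t: bottleneck 7, flow now 19.
Augment s→d→t: bottleneck 3, flow now 22.
Augment s→b→d→t: bottleneck 3, flow now 25.
No augmenting path remains; maximum flow = 25.
By max-flow min-cut, the minimum cut capacity equals the max flow.
In the residual graph, reachable from s: {s, f}.
Min-cut edges: s→b (10), s→d (3), s→t (12); capacity 10 + 3 + 12 = 25.

25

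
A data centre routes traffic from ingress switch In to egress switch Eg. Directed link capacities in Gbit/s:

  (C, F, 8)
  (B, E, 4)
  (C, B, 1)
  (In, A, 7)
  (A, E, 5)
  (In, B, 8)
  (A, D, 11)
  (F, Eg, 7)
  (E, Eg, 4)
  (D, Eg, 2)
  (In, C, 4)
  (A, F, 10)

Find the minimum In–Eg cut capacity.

13

Augment In→A→D→Eg: bottleneck 2, flow now 2.
Augment In→A→E→Eg: bottleneck 4, flow now 6.
Augment In→A→F→Eg: bottleneck 1, flow now 7.
Augment In→C→F→Eg: bottleneck 4, flow now 11.
Augment In→B→E→A→F→Eg: bottleneck 2, flow now 13. (uses reverse residual edge)
No augmenting path remains; maximum flow = 13.
By max-flow min-cut, the minimum cut capacity equals the max flow.
In the residual graph, reachable from In: {In, A, B, C, D, E, F}.
Min-cut edges: D→Eg (2), E→Eg (4), F→Eg (7); capacity 2 + 4 + 7 = 13.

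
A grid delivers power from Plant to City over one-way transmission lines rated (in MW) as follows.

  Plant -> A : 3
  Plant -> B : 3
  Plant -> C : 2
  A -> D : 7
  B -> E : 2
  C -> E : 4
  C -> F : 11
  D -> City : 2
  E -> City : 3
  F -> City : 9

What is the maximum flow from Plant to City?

Augment Plant→A→D→City: bottleneck 2, flow now 2.
Augment Plant→B→E→City: bottleneck 2, flow now 4.
Augment Plant→C→E→City: bottleneck 1, flow now 5.
Augment Plant→C→F→City: bottleneck 1, flow now 6.
No augmenting path remains; maximum flow = 6.
In the residual graph, reachable from Plant: {Plant, A, B, D}.
Min-cut edges: Plant→C (2), B→E (2), D→City (2); capacity 2 + 2 + 2 = 6.
This cut is saturated, so no flow can exceed 6.

6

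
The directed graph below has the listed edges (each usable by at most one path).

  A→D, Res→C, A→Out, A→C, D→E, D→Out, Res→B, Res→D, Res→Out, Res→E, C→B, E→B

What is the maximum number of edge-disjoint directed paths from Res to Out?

Assign every edge capacity 1; by Menger, the answer equals the max flow.
Path Res→Out (+1); total 1.
Path Res→D→Out (+1); total 2.
No residual Res→Out path; max flow = 2.
Certifying cut of size 2: {Res→D, Res→Out}.

2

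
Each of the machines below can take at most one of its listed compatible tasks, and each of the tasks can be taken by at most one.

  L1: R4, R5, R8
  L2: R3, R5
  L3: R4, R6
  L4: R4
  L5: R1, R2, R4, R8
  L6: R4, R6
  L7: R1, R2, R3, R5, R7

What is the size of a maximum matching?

6

Unit-capacity flow: source→left, listed edges, right→sink; max matching = max flow.
Augmenting path L1→R4 (+1); matched 1.
Augmenting path L2→R3 (+1); matched 2.
Augmenting path L3→R6 (+1); matched 3.
Augmenting path L5→R1 (+1); matched 4.
Augmenting path L7→R2 (+1); matched 5.
Augmenting path L4→R4→L1→R5 (+1); matched 6.
No augmenting path remains; maximum matching = 6.
König certificate: {L1, L2, L5, L7, R4, R6} is a vertex cover of size 6 (every listed pair touches it), so no matching can be larger.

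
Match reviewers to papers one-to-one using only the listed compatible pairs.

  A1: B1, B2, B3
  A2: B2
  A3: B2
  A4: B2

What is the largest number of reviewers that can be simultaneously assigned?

2

Unit-capacity flow: source→left, listed edges, right→sink; max matching = max flow.
Augmenting path A1→B1 (+1); matched 1.
Augmenting path A2→B2 (+1); matched 2.
No augmenting path remains; maximum matching = 2.
König certificate: {A1, B2} is a vertex cover of size 2 (every listed pair touches it), so no matching can be larger.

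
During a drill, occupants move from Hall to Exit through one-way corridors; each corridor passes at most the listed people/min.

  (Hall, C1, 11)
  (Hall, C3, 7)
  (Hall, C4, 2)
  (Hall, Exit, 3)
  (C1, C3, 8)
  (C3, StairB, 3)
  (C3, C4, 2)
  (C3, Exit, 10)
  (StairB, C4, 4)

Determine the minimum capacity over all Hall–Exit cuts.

13

Augment Hall→Exit: bottleneck 3, flow now 3.
Augment Hall→C3→Exit: bottleneck 7, flow now 10.
Augment Hall→C1→C3→Exit: bottleneck 3, flow now 13.
No augmenting path remains; maximum flow = 13.
By max-flow min-cut, the minimum cut capacity equals the max flow.
In the residual graph, reachable from Hall: {Hall, C1, C3, StairB, C4}.
Min-cut edges: Hall→Exit (3), C3→Exit (10); capacity 3 + 10 = 13.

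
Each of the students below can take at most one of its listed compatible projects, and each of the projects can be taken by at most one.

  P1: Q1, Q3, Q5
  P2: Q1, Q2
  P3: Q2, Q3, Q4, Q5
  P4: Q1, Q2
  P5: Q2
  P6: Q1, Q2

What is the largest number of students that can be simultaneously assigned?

4

Unit-capacity flow: source→left, listed edges, right→sink; max matching = max flow.
Augmenting path P1→Q1 (+1); matched 1.
Augmenting path P2→Q2 (+1); matched 2.
Augmenting path P3→Q3 (+1); matched 3.
Augmenting path P4→Q1→P1→Q5 (+1); matched 4.
No augmenting path remains; maximum matching = 4.
König certificate: {P1, P3, Q1, Q2} is a vertex cover of size 4 (every listed pair touches it), so no matching can be larger.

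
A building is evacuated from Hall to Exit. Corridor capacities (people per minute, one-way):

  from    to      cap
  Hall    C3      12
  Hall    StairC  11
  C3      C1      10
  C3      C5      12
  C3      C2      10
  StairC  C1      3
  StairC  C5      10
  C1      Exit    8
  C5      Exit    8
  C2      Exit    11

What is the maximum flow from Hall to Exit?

23

Augment Hall→C3→C1→Exit: bottleneck 8, flow now 8.
Augment Hall→C3→C5→Exit: bottleneck 4, flow now 12.
Augment Hall→StairC→C5→Exit: bottleneck 4, flow now 16.
Augment Hall→StairC→C1→C3→C2→Exit: bottleneck 3, flow now 19. (uses reverse residual edge)
Augment Hall→StairC→C5→C3→C2→Exit: bottleneck 4, flow now 23. (uses reverse residual edge)
No augmenting path remains; maximum flow = 23.
In the residual graph, reachable from Hall: {Hall}.
Min-cut edges: Hall→C3 (12), Hall→StairC (11); capacity 12 + 11 = 23.
This cut is saturated, so no flow can exceed 23.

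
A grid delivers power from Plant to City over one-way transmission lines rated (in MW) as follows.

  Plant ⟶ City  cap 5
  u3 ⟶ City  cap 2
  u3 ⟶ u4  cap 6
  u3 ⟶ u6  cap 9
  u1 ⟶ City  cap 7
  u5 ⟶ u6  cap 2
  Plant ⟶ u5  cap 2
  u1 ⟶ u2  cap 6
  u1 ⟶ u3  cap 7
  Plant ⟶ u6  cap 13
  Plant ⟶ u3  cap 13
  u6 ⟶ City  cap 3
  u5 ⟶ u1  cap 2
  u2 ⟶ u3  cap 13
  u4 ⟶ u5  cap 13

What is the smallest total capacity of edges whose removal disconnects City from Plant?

12

Augment Plant→City: bottleneck 5, flow now 5.
Augment Plant→u3→City: bottleneck 2, flow now 7.
Augment Plant→u6→City: bottleneck 3, flow now 10.
Augment Plant→u5→u1→City: bottleneck 2, flow now 12.
No augmenting path remains; maximum flow = 12.
By max-flow min-cut, the minimum cut capacity equals the max flow.
In the residual graph, reachable from Plant: {Plant, u3, u4, u5, u6}.
Min-cut edges: Plant→City (5), u3→City (2), u5→u1 (2), u6→City (3); capacity 5 + 2 + 2 + 3 = 12.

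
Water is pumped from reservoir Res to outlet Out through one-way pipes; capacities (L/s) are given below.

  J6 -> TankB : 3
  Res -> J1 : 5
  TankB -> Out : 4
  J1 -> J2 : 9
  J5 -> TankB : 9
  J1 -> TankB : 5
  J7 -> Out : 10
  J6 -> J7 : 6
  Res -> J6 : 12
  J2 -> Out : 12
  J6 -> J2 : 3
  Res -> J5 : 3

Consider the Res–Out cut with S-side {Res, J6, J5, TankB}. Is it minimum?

Yes — it is a minimum cut (capacity 18).

Given cut capacity: 5 + 3 + 6 + 4 = 18.
Augment Res→J6→J2→Out: bottleneck 3, flow now 3.
Augment Res→J6→TankB→Out: bottleneck 3, flow now 6.
Augment Res→J6→J7→Out: bottleneck 6, flow now 12.
Augment Res→J1→J2→Out: bottleneck 5, flow now 17.
Augment Res→J5→TankB→Out: bottleneck 1, flow now 18.
No augmenting path remains; maximum flow = 18.
Cut capacity 18 equals the max flow, so it is a minimum cut.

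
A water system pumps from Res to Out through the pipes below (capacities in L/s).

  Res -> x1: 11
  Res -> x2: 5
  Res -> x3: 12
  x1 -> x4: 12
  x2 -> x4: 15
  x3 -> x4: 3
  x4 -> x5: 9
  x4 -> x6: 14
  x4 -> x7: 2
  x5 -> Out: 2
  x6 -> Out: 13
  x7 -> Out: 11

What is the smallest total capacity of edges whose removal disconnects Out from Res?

Augment Res→x1→x4→x5→Out: bottleneck 2, flow now 2.
Augment Res→x1→x4→x6→Out: bottleneck 9, flow now 11.
Augment Res→x2→x4→x6→Out: bottleneck 4, flow now 15.
Augment Res→x2→x4→x7→Out: bottleneck 1, flow now 16.
Augment Res→x3→x4→x7→Out: bottleneck 1, flow now 17.
No augmenting path remains; maximum flow = 17.
By max-flow min-cut, the minimum cut capacity equals the max flow.
In the residual graph, reachable from Res: {Res, x1, x2, x3, x4, x5, x6}.
Min-cut edges: x4→x7 (2), x5→Out (2), x6→Out (13); capacity 2 + 2 + 13 = 17.

17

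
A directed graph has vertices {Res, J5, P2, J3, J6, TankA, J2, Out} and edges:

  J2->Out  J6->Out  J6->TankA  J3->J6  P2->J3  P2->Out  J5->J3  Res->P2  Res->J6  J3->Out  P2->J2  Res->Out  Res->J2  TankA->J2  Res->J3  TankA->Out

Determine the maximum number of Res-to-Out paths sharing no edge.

5

Assign every edge capacity 1; by Menger, the answer equals the max flow.
Path Res→Out (+1); total 1.
Path Res→P2→Out (+1); total 2.
Path Res→J3→Out (+1); total 3.
Path Res→J6→Out (+1); total 4.
Path Res→J2→Out (+1); total 5.
No residual Res→Out path; max flow = 5.
Certifying cut of size 5: {Res→J2, Res→J3, Res→J6, Res→Out, Res→P2}.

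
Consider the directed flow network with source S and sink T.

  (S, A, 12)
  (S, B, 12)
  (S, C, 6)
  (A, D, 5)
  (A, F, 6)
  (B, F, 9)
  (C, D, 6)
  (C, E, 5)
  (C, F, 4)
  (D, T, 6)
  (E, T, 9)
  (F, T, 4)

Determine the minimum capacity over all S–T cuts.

15

Augment S→A→D→T: bottleneck 5, flow now 5.
Augment S→A→F→T: bottleneck 4, flow now 9.
Augment S→C→D→T: bottleneck 1, flow now 10.
Augment S→C→E→T: bottleneck 5, flow now 15.
No augmenting path remains; maximum flow = 15.
By max-flow min-cut, the minimum cut capacity equals the max flow.
In the residual graph, reachable from S: {S, A, B, F}.
Min-cut edges: S→C (6), A→D (5), F→T (4); capacity 6 + 5 + 4 = 15.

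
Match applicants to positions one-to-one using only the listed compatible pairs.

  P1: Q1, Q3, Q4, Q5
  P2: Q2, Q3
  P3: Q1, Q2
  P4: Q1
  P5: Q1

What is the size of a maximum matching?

4

Unit-capacity flow: source→left, listed edges, right→sink; max matching = max flow.
Augmenting path P1→Q1 (+1); matched 1.
Augmenting path P2→Q2 (+1); matched 2.
Augmenting path P3→Q1→P1→Q3 (+1); matched 3.
Augmenting path P4→Q1→P3→Q2→P2→Q3→P1→Q4 (+1); matched 4.
No augmenting path remains; maximum matching = 4.
König certificate: {P1, P2, P3, Q1} is a vertex cover of size 4 (every listed pair touches it), so no matching can be larger.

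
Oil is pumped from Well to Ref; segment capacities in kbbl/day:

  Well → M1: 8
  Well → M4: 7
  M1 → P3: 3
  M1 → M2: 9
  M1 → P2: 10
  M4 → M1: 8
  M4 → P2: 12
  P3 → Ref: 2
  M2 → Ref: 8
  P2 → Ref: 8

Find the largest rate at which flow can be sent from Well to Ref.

Augment Well→M1→P3→Ref: bottleneck 2, flow now 2.
Augment Well→M1→M2→Ref: bottleneck 6, flow now 8.
Augment Well→M4→P2→Ref: bottleneck 7, flow now 15.
No augmenting path remains; maximum flow = 15.
In the residual graph, reachable from Well: {Well}.
Min-cut edges: Well→M1 (8), Well→M4 (7); capacity 8 + 7 = 15.
This cut is saturated, so no flow can exceed 15.

15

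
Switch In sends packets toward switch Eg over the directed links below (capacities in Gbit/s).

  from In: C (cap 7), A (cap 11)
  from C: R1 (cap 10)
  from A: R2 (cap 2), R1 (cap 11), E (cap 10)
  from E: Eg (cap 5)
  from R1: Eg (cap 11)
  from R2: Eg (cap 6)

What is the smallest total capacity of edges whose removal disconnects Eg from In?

Augment In→C→R1→Eg: bottleneck 7, flow now 7.
Augment In→A→E→Eg: bottleneck 5, flow now 12.
Augment In→A→R1→Eg: bottleneck 4, flow now 16.
Augment In→A→R2→Eg: bottleneck 2, flow now 18.
No augmenting path remains; maximum flow = 18.
By max-flow min-cut, the minimum cut capacity equals the max flow.
In the residual graph, reachable from In: {In}.
Min-cut edges: In→C (7), In→A (11); capacity 7 + 11 = 18.

18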